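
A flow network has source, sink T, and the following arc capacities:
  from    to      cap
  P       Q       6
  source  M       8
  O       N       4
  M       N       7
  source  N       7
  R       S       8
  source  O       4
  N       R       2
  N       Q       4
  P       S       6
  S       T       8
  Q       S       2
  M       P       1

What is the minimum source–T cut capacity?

Max flow = 5 (via 3 augmenting paths).
In the residual at optimum, the set reachable from source is {M, N, O, Q, source}.
Cut edges: M→P (cap 1), N→R (cap 2), Q→S (cap 2). Sum = 5.

5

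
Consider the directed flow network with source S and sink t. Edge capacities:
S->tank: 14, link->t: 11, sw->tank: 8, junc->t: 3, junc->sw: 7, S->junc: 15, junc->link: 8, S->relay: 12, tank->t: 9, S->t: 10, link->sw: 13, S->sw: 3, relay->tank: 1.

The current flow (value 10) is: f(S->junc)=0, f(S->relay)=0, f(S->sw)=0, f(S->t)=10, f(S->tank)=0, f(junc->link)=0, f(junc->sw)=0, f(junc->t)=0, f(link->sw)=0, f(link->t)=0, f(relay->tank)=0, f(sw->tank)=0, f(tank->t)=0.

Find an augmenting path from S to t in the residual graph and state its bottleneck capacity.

Residual along S->junc->t: S->junc: 15, junc->t: 3.
Bottleneck = min = 3.

S->junc->t, bottleneck 3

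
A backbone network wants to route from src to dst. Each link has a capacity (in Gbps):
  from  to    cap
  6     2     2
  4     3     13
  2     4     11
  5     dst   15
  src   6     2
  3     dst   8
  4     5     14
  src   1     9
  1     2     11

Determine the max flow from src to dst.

Augment src→6→2→4→5→dst: bottleneck 2. Total 2.
Augment src→1→2→4→5→dst: bottleneck 9. Total 11.
No augmenting path remains in the residual graph.

11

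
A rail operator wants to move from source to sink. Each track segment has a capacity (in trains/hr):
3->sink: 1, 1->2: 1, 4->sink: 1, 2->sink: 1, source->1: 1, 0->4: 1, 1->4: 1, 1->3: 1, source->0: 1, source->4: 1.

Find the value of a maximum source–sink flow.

Augment source->4->sink: bottleneck 1. Total 1.
Augment source->1->3->sink: bottleneck 1. Total 2.
No augmenting path remains in the residual graph.

2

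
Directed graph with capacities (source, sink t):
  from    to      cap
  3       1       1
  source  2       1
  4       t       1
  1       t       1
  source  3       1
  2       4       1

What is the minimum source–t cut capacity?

2

Max flow = 2 (via 2 augmenting paths).
In the residual at optimum, the set reachable from source is {source}.
Cut edges: source->3 (cap 1), source->2 (cap 1). Sum = 2.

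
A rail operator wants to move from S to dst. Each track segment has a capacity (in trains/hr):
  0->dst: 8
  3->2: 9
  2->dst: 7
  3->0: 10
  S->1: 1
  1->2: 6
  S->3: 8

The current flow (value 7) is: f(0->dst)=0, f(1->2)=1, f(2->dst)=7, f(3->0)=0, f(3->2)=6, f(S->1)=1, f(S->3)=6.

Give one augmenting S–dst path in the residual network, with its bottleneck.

Residual along S->3->0->dst: S->3: 2, 3->0: 10, 0->dst: 8.
Bottleneck = min = 2.

S->3->0->dst, bottleneck 2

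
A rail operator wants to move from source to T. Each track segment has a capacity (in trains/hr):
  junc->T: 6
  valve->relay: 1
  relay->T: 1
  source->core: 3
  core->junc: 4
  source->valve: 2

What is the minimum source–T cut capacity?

4

Max flow = 4 (via 2 augmenting paths).
In the residual at optimum, the set reachable from source is {source, valve}.
Cut edges: source->core (cap 3), valve->relay (cap 1). Sum = 4.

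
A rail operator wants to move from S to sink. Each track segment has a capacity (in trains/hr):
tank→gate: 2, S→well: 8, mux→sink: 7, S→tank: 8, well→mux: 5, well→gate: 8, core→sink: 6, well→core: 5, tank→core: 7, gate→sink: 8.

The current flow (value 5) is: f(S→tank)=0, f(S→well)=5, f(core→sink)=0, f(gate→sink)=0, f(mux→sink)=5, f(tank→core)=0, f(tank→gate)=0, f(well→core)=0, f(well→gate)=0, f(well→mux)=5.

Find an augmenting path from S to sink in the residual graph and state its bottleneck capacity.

S→well→gate→sink, bottleneck 3

Residual along S→well→gate→sink: S→well: 3, well→gate: 8, gate→sink: 8.
Bottleneck = min = 3.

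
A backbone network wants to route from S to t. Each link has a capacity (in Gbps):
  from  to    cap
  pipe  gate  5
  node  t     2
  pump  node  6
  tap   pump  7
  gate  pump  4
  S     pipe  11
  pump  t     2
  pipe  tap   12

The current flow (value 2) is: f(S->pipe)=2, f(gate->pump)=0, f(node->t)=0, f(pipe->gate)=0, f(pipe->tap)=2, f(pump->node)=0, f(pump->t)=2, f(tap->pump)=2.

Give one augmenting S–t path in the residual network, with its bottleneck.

Residual along S->pipe->tap->pump->node->t: S->pipe: 9, pipe->tap: 10, tap->pump: 5, pump->node: 6, node->t: 2.
Bottleneck = min = 2.

S->pipe->tap->pump->node->t, bottleneck 2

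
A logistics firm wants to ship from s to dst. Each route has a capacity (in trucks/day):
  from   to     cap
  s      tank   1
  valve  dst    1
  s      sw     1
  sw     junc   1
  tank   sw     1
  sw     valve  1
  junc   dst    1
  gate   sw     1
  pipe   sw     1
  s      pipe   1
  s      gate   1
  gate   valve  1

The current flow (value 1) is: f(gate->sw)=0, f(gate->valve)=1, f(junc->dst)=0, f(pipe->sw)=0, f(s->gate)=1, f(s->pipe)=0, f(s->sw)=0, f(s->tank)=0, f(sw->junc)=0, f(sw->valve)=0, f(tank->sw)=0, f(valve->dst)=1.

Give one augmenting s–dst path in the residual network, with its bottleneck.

Residual along s->sw->junc->dst: s->sw: 1, sw->junc: 1, junc->dst: 1.
Bottleneck = min = 1.

s->sw->junc->dst, bottleneck 1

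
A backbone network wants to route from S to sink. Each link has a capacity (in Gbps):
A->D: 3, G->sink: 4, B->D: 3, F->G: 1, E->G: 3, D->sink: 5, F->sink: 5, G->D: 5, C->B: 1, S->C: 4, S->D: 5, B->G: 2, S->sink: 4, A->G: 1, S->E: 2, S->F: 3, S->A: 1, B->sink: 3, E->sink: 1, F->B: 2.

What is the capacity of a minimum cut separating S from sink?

Max flow = 16 (via 7 augmenting paths).
In the residual at optimum, the set reachable from S is {C, S}.
Cut edges: S->E (cap 2), S->A (cap 1), S->F (cap 3), S->D (cap 5), S->sink (cap 4), C->B (cap 1). Sum = 16.

16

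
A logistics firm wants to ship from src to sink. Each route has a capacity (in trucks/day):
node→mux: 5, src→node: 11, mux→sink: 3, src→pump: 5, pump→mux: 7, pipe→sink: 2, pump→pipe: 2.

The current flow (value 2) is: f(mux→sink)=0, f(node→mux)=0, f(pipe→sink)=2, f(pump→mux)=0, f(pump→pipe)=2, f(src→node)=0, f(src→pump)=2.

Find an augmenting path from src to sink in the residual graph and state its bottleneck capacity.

src→pump→mux→sink, bottleneck 3

Residual along src→pump→mux→sink: src→pump: 3, pump→mux: 7, mux→sink: 3.
Bottleneck = min = 3.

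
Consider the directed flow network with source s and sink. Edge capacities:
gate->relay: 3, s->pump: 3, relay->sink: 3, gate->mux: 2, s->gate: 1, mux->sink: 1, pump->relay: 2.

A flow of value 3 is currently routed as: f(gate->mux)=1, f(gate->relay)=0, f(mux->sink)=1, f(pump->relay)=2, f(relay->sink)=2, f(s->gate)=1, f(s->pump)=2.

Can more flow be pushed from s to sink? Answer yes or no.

Residual reachable from s: {pump, s}; sink is not reachable.
Saturated cut: s->gate, pump->relay with total capacity 3 = current flow value. Flow is maximum.

No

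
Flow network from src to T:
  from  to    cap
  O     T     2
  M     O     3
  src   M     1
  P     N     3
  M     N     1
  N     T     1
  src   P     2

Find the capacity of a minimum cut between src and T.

2

Max flow = 2 (via 2 augmenting paths).
In the residual at optimum, the set reachable from src is {N, P, src}.
Cut edges: src->M (cap 1), N->T (cap 1). Sum = 2.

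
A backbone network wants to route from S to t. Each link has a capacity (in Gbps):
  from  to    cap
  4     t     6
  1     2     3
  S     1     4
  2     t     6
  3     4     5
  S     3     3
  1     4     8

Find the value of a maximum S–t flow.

Augment S→1→2→t: bottleneck 3. Total 3.
Augment S→1→4→t: bottleneck 1. Total 4.
Augment S→3→4→t: bottleneck 3. Total 7.
No augmenting path remains in the residual graph.

7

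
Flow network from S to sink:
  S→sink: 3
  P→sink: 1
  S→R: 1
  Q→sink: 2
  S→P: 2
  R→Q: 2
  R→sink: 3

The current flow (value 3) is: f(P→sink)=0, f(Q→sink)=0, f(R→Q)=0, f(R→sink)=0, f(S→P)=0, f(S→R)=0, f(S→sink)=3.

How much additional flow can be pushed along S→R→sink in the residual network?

1

Residual capacities along the path: S→R: 1, R→sink: 3.
Minimum is 1.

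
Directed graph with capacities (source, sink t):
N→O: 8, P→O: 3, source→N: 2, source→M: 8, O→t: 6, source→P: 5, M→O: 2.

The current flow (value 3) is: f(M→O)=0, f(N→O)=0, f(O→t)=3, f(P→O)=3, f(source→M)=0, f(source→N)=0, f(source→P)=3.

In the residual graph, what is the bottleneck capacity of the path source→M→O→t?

2

Residual capacities along the path: source→M: 8, M→O: 2, O→t: 3.
Minimum is 2.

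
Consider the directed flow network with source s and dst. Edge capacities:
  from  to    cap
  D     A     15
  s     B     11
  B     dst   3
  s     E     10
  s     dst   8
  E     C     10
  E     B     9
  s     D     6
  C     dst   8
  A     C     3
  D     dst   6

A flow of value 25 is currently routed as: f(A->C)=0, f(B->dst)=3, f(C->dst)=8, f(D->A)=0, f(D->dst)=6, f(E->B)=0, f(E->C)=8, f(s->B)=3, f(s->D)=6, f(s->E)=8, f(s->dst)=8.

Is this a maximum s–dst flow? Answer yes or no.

Yes

Residual reachable from s: {B, C, E, s}; dst is not reachable.
Saturated cut: s->D, s->dst, C->dst, B->dst with total capacity 25 = current flow value. Flow is maximum.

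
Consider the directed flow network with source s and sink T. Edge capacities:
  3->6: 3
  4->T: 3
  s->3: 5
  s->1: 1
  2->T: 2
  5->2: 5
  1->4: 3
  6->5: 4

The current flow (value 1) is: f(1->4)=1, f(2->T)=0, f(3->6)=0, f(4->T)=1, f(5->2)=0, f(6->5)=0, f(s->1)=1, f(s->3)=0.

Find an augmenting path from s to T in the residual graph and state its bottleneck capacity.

Residual along s->3->6->5->2->T: s->3: 5, 3->6: 3, 6->5: 4, 5->2: 5, 2->T: 2.
Bottleneck = min = 2.

s->3->6->5->2->T, bottleneck 2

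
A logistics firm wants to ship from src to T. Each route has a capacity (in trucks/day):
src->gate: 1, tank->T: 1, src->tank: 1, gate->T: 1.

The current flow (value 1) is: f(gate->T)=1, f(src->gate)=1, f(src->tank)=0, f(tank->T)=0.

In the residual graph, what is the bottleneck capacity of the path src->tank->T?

Residual capacities along the path: src->tank: 1, tank->T: 1.
Minimum is 1.

1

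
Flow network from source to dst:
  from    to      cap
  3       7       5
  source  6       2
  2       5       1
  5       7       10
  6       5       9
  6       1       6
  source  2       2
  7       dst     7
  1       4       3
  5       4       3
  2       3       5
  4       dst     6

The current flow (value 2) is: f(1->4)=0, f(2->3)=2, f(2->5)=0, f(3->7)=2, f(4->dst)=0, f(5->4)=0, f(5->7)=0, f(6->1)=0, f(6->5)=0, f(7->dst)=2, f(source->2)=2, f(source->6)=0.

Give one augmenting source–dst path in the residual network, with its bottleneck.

Residual along source->6->5->7->dst: source->6: 2, 6->5: 9, 5->7: 10, 7->dst: 5.
Bottleneck = min = 2.

source->6->5->7->dst, bottleneck 2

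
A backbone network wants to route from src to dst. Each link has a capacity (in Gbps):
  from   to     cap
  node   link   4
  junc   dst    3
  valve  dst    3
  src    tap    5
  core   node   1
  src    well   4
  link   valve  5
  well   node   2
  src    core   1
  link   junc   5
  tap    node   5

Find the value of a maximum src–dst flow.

4

Augment src→core→node→link→valve→dst: bottleneck 1. Total 1.
Augment src→tap→node→link→valve→dst: bottleneck 2. Total 3.
Augment src→tap→node→link→junc→dst: bottleneck 1. Total 4.
No augmenting path remains in the residual graph.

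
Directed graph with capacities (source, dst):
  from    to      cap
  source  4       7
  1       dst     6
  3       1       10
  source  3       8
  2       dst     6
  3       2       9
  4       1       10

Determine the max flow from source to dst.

12

Augment source->3->2->dst: bottleneck 6. Total 6.
Augment source->3->1->dst: bottleneck 2. Total 8.
Augment source->4->1->dst: bottleneck 4. Total 12.
No augmenting path remains in the residual graph.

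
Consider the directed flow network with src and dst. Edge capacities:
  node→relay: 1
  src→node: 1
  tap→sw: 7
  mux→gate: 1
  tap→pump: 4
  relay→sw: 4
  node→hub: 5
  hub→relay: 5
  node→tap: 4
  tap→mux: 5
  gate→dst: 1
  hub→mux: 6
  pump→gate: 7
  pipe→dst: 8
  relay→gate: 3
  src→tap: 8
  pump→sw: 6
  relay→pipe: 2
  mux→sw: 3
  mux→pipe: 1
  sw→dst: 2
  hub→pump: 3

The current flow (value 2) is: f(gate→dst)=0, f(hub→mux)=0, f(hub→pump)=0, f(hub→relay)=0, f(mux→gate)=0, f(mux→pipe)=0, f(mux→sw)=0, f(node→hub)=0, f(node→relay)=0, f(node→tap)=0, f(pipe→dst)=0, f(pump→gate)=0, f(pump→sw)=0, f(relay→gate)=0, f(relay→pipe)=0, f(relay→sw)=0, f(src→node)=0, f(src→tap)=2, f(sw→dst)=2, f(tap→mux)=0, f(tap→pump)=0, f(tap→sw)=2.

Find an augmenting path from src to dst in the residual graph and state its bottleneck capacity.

src→node→relay→pipe→dst, bottleneck 1

Residual along src→node→relay→pipe→dst: src→node: 1, node→relay: 1, relay→pipe: 2, pipe→dst: 8.
Bottleneck = min = 1.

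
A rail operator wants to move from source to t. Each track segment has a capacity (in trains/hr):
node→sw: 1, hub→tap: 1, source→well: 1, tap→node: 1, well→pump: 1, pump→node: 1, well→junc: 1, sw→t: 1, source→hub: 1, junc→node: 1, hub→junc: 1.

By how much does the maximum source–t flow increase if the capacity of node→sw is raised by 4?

Original max flow = 1.
Even with extra capacity on node→sw, another cut of capacity 1 remains binding.
New max flow = 1. Increase = 0.

0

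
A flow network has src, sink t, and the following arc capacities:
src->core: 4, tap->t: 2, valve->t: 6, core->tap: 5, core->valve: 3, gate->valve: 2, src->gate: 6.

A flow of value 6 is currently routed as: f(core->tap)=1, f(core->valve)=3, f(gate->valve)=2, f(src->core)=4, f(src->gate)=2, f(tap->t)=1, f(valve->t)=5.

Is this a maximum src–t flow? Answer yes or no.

Residual reachable from src: {gate, src}; t is not reachable.
Saturated cut: src->core, gate->valve with total capacity 6 = current flow value. Flow is maximum.

Yes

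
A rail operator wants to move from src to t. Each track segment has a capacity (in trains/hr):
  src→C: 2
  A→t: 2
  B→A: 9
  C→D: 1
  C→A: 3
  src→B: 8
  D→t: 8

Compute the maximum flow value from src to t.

3

Augment src→C→D→t: bottleneck 1. Total 1.
Augment src→C→A→t: bottleneck 1. Total 2.
Augment src→B→A→t: bottleneck 1. Total 3.
No augmenting path remains in the residual graph.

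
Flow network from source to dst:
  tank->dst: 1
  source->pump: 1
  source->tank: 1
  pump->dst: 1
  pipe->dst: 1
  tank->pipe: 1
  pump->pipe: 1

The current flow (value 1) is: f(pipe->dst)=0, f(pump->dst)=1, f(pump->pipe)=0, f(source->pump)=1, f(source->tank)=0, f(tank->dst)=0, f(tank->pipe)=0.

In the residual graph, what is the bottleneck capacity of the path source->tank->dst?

1

Residual capacities along the path: source->tank: 1, tank->dst: 1.
Minimum is 1.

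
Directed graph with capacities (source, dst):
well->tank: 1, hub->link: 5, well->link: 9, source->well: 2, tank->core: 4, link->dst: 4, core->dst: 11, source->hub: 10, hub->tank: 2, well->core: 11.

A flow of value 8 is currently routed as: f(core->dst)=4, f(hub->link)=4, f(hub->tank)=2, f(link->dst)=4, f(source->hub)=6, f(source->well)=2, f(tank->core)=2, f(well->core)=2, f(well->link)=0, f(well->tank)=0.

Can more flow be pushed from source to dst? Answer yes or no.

No

Residual reachable from source: {hub, link, source}; dst is not reachable.
Saturated cut: source->well, hub->tank, link->dst with total capacity 8 = current flow value. Flow is maximum.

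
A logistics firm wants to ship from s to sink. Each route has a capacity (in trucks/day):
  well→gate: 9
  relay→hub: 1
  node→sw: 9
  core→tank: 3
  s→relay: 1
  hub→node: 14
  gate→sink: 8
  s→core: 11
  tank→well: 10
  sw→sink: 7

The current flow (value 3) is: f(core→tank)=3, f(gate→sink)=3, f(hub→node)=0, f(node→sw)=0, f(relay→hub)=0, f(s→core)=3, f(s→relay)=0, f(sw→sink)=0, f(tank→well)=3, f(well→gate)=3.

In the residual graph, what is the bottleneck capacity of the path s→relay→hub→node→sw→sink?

Residual capacities along the path: s→relay: 1, relay→hub: 1, hub→node: 14, node→sw: 9, sw→sink: 7.
Minimum is 1.

1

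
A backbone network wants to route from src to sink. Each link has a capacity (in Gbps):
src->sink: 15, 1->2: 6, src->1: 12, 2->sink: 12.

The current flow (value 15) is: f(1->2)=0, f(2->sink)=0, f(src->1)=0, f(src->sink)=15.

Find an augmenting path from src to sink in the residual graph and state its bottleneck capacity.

src->1->2->sink, bottleneck 6

Residual along src->1->2->sink: src->1: 12, 1->2: 6, 2->sink: 12.
Bottleneck = min = 6.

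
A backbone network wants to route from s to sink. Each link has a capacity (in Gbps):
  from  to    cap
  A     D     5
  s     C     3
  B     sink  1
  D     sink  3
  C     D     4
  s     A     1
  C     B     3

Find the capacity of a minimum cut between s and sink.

Max flow = 4 (via 3 augmenting paths).
In the residual at optimum, the set reachable from s is {s}.
Cut edges: s→C (cap 3), s→A (cap 1). Sum = 4.

4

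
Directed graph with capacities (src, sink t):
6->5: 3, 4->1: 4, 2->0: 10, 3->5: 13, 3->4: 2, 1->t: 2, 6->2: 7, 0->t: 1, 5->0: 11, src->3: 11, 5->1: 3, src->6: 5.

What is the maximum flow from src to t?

3

Augment src->6->2->0->t: bottleneck 1. Total 1.
Augment src->6->5->1->t: bottleneck 2. Total 3.
No augmenting path remains in the residual graph.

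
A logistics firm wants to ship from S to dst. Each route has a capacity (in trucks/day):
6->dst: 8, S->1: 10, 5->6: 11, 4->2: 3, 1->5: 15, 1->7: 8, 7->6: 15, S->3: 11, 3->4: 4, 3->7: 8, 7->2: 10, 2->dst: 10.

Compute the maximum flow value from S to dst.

18

Augment S->1->5->6->dst: bottleneck 8. Total 8.
Augment S->1->7->2->dst: bottleneck 2. Total 10.
Augment S->3->7->2->dst: bottleneck 8. Total 18.
No augmenting path remains in the residual graph.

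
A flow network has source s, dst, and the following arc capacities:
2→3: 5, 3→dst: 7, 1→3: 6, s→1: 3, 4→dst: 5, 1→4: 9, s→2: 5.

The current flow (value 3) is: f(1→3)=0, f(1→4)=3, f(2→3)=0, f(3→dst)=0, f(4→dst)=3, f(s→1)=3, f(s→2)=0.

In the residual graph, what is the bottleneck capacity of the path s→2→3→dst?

Residual capacities along the path: s→2: 5, 2→3: 5, 3→dst: 7.
Minimum is 5.

5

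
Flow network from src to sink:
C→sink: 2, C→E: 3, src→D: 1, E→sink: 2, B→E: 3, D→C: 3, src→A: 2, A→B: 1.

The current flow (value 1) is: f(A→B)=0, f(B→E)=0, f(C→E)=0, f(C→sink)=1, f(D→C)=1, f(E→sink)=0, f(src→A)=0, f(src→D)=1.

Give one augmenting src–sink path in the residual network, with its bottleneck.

Residual along src→A→B→E→sink: src→A: 2, A→B: 1, B→E: 3, E→sink: 2.
Bottleneck = min = 1.

src→A→B→E→sink, bottleneck 1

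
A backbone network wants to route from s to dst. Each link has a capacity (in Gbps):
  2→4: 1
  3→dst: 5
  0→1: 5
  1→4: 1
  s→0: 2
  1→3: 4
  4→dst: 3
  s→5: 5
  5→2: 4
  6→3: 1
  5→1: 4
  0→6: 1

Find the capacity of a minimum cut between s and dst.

Max flow = 7 (via 5 augmenting paths).
In the residual at optimum, the set reachable from s is {s}.
Cut edges: s→0 (cap 2), s→5 (cap 5). Sum = 7.

7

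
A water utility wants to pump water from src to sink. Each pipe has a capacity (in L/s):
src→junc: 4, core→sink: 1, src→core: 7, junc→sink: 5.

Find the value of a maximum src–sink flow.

5

Augment src→junc→sink: bottleneck 4. Total 4.
Augment src→core→sink: bottleneck 1. Total 5.
No augmenting path remains in the residual graph.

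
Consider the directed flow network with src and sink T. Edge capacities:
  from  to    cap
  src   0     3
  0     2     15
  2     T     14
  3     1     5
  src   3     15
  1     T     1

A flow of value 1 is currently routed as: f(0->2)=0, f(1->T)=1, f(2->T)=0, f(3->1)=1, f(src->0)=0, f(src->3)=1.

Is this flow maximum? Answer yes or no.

No

Residual path src->0->2->T has bottleneck 3 > 0.
Pushing 3 along it raises the flow to 4, so the given flow is not maximum.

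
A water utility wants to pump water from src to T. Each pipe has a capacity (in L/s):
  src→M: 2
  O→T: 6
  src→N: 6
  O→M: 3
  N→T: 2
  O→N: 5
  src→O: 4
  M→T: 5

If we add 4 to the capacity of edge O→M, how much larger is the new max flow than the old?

Original max flow = 8.
Edge O→M does not cross the min cut (source side {N, src}), so extra capacity there cannot help.
New max flow = 8. Increase = 0.

0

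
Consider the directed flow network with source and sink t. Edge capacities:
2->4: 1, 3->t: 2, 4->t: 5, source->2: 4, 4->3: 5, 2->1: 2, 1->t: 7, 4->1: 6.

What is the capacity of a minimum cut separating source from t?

Max flow = 3 (via 2 augmenting paths).
In the residual at optimum, the set reachable from source is {2, source}.
Cut edges: 2->4 (cap 1), 2->1 (cap 2). Sum = 3.

3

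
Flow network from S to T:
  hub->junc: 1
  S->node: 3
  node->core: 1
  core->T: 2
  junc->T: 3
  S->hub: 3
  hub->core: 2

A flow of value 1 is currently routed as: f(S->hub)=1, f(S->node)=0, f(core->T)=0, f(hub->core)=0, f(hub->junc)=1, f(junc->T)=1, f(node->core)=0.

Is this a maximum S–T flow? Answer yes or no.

Residual path S->hub->core->T has bottleneck 2 > 0.
Pushing 2 along it raises the flow to 3, so the given flow is not maximum.

No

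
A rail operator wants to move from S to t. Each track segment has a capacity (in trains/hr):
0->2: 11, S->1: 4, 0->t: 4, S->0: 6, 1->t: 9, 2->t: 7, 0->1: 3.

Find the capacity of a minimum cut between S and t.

10

Max flow = 10 (via 3 augmenting paths).
In the residual at optimum, the set reachable from S is {S}.
Cut edges: S->0 (cap 6), S->1 (cap 4). Sum = 10.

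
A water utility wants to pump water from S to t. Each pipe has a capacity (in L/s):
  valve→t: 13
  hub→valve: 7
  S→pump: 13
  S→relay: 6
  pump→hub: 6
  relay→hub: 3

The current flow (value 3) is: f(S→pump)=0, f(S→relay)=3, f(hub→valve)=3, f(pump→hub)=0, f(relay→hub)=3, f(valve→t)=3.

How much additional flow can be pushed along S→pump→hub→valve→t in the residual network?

4

Residual capacities along the path: S→pump: 13, pump→hub: 6, hub→valve: 4, valve→t: 10.
Minimum is 4.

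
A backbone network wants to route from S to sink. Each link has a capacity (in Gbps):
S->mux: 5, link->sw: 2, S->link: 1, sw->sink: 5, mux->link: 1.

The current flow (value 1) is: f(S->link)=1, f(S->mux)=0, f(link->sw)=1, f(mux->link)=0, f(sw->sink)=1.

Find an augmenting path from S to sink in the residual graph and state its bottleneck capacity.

Residual along S->mux->link->sw->sink: S->mux: 5, mux->link: 1, link->sw: 1, sw->sink: 4.
Bottleneck = min = 1.

S->mux->link->sw->sink, bottleneck 1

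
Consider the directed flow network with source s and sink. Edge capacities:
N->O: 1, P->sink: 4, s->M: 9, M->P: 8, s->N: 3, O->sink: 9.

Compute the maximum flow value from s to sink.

5

Augment s->M->P->sink: bottleneck 4. Total 4.
Augment s->N->O->sink: bottleneck 1. Total 5.
No augmenting path remains in the residual graph.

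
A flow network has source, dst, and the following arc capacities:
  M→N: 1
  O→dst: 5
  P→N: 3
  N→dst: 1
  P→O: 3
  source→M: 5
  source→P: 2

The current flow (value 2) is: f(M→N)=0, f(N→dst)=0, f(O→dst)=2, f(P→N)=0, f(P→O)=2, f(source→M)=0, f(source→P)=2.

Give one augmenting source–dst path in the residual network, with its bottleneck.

source→M→N→dst, bottleneck 1

Residual along source→M→N→dst: source→M: 5, M→N: 1, N→dst: 1.
Bottleneck = min = 1.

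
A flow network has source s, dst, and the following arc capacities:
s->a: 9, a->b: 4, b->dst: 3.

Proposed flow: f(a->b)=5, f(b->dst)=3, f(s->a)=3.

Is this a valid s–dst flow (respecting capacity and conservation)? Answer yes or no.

Capacity violated on a->b: flow 5 > capacity 4.

No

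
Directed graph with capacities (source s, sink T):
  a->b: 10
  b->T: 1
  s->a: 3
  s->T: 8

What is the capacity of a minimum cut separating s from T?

Max flow = 9 (via 2 augmenting paths).
In the residual at optimum, the set reachable from s is {a, b, s}.
Cut edges: s->T (cap 8), b->T (cap 1). Sum = 9.

9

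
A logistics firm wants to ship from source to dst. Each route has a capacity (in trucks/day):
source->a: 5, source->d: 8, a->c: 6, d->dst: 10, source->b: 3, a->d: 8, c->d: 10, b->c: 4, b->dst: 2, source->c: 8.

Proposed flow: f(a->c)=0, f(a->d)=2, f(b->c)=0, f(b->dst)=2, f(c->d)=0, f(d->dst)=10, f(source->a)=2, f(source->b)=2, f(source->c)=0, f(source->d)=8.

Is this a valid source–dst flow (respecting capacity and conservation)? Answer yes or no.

Every edge has 0 ≤ f(e) ≤ cap(e).
At each intermediate node, inflow equals outflow.

Yes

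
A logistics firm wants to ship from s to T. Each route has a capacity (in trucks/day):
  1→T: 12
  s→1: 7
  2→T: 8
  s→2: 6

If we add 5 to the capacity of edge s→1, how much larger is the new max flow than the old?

5

Original max flow = 13.
After raising cap(s→1), augmenting paths through that edge carry 5 more units.
New max flow = 18. Increase = 5.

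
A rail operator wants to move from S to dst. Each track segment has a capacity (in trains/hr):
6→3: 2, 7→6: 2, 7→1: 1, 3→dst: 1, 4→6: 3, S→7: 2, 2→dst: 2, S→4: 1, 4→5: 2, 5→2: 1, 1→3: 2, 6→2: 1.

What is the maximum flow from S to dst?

3

Augment S→7→1→3→dst: bottleneck 1. Total 1.
Augment S→7→6→2→dst: bottleneck 1. Total 2.
Augment S→4→5→2→dst: bottleneck 1. Total 3.
No augmenting path remains in the residual graph.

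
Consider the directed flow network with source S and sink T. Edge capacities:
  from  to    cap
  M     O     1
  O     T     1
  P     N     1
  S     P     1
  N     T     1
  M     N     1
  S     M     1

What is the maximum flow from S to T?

Augment S->P->N->T: bottleneck 1. Total 1.
Augment S->M->O->T: bottleneck 1. Total 2.
No augmenting path remains in the residual graph.

2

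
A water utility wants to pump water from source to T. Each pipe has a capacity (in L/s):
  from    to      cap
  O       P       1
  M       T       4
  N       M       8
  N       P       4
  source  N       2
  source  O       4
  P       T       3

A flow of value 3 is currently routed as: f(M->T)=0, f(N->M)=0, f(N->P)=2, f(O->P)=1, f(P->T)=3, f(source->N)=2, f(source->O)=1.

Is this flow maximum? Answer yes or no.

Residual reachable from source: {O, source}; T is not reachable.
Saturated cut: source->N, O->P with total capacity 3 = current flow value. Flow is maximum.

Yes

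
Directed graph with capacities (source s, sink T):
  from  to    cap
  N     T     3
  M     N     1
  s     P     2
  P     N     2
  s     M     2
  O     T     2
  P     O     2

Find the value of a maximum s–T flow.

Augment s→M→N→T: bottleneck 1. Total 1.
Augment s→P→N→T: bottleneck 2. Total 3.
No augmenting path remains in the residual graph.

3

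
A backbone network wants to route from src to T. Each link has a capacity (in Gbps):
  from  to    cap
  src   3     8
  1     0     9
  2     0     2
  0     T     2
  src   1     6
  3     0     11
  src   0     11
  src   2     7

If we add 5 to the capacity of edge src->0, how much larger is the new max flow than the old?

Original max flow = 2.
Edge src->0 does not cross the min cut (source side {0, 1, 2, 3, src}), so extra capacity there cannot help.
New max flow = 2. Increase = 0.

0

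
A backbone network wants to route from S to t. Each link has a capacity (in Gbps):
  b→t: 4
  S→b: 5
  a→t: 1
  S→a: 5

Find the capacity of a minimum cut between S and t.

5

Max flow = 5 (via 2 augmenting paths).
In the residual at optimum, the set reachable from S is {S, a, b}.
Cut edges: a→t (cap 1), b→t (cap 4). Sum = 5.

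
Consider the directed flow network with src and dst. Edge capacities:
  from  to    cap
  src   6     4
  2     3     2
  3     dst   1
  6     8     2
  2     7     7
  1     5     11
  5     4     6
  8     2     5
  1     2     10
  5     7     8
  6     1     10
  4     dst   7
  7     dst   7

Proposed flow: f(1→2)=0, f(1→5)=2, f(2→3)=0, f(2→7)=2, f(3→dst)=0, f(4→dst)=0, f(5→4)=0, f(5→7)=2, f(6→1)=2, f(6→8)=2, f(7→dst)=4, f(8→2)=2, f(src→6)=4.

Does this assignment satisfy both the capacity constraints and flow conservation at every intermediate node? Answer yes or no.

Every edge has 0 ≤ f(e) ≤ cap(e).
At each intermediate node, inflow equals outflow.

Yes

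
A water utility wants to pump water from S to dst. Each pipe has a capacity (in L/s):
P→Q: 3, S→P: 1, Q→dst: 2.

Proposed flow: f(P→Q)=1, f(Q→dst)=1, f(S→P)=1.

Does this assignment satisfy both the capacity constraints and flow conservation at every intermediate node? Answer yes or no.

Yes

Every edge has 0 ≤ f(e) ≤ cap(e).
At each intermediate node, inflow equals outflow.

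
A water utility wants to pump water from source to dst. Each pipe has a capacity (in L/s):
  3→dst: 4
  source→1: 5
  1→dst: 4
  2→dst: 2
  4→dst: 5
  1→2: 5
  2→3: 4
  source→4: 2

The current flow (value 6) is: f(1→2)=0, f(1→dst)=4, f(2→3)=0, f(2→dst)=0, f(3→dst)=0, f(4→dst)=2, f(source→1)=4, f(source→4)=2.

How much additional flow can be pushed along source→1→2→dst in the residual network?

Residual capacities along the path: source→1: 1, 1→2: 5, 2→dst: 2.
Minimum is 1.

1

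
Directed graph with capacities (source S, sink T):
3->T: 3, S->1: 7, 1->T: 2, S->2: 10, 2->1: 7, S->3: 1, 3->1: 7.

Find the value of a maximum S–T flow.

3

Augment S->3->T: bottleneck 1. Total 1.
Augment S->1->T: bottleneck 2. Total 3.
No augmenting path remains in the residual graph.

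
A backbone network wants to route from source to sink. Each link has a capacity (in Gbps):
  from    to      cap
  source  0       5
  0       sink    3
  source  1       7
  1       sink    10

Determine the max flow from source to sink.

Augment source→1→sink: bottleneck 7. Total 7.
Augment source→0→sink: bottleneck 3. Total 10.
No augmenting path remains in the residual graph.

10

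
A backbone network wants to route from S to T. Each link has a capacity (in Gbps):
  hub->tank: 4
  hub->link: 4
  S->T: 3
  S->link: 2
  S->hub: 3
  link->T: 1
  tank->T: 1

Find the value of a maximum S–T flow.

Augment S->T: bottleneck 3. Total 3.
Augment S->link->T: bottleneck 1. Total 4.
Augment S->hub->tank->T: bottleneck 1. Total 5.
No augmenting path remains in the residual graph.

5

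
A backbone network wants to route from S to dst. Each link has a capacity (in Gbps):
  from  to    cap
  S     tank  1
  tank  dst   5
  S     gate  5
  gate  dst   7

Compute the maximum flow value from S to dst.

6

Augment S→tank→dst: bottleneck 1. Total 1.
Augment S→gate→dst: bottleneck 5. Total 6.
No augmenting path remains in the residual graph.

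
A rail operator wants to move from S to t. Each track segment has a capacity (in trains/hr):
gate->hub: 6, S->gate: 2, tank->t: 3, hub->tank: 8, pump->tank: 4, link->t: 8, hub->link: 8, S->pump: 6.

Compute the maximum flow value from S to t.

5

Augment S->pump->tank->t: bottleneck 3. Total 3.
Augment S->gate->hub->link->t: bottleneck 2. Total 5.
No augmenting path remains in the residual graph.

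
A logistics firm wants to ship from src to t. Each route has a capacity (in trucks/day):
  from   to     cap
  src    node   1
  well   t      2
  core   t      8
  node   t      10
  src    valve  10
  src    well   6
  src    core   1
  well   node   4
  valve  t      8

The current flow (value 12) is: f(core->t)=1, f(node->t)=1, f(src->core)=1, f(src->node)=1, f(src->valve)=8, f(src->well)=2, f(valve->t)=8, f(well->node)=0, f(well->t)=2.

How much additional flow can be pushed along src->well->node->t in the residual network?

4

Residual capacities along the path: src->well: 4, well->node: 4, node->t: 9.
Minimum is 4.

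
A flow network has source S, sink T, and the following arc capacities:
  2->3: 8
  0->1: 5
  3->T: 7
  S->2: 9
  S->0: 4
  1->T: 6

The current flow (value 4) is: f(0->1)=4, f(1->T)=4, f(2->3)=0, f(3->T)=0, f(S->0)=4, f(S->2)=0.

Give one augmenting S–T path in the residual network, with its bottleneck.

Residual along S->2->3->T: S->2: 9, 2->3: 8, 3->T: 7.
Bottleneck = min = 7.

S->2->3->T, bottleneck 7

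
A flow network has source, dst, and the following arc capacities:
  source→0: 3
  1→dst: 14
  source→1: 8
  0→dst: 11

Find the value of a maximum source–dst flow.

Augment source→1→dst: bottleneck 8. Total 8.
Augment source→0→dst: bottleneck 3. Total 11.
No augmenting path remains in the residual graph.

11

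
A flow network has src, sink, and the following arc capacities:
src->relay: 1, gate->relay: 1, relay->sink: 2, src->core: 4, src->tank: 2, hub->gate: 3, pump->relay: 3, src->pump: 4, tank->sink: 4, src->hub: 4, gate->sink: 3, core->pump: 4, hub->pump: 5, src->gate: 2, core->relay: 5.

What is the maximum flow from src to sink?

Augment src->tank->sink: bottleneck 2. Total 2.
Augment src->gate->sink: bottleneck 2. Total 4.
Augment src->relay->sink: bottleneck 1. Total 5.
Augment src->hub->gate->sink: bottleneck 1. Total 6.
Augment src->core->relay->sink: bottleneck 1. Total 7.
No augmenting path remains in the residual graph.

7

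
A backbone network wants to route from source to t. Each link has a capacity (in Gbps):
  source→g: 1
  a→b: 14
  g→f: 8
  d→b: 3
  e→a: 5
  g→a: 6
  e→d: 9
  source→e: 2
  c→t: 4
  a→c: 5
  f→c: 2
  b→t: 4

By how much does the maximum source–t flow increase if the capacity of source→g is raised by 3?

3

Original max flow = 3.
After raising cap(source→g), augmenting paths through that edge carry 3 more units.
New max flow = 6. Increase = 3.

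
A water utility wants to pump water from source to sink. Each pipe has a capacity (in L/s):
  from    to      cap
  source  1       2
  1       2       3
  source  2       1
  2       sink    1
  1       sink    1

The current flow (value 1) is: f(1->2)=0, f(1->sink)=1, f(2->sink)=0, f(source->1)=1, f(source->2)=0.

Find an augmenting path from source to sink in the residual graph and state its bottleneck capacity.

Residual along source->2->sink: source->2: 1, 2->sink: 1.
Bottleneck = min = 1.

source->2->sink, bottleneck 1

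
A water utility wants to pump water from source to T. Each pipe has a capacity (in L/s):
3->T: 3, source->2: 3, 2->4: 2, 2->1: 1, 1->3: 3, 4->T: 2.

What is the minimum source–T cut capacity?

Max flow = 3 (via 2 augmenting paths).
In the residual at optimum, the set reachable from source is {source}.
Cut edges: source->2 (cap 3). Sum = 3.

3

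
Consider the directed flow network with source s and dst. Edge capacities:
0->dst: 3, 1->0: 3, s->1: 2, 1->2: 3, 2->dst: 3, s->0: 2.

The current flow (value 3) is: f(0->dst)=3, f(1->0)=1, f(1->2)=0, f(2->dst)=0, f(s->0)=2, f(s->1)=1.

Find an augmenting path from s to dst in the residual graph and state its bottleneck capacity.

Residual along s->1->2->dst: s->1: 1, 1->2: 3, 2->dst: 3.
Bottleneck = min = 1.

s->1->2->dst, bottleneck 1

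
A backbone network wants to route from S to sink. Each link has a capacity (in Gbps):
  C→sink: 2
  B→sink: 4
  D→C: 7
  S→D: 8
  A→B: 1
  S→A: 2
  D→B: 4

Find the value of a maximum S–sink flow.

6

Augment S→A→B→sink: bottleneck 1. Total 1.
Augment S→D→B→sink: bottleneck 3. Total 4.
Augment S→D→C→sink: bottleneck 2. Total 6.
No augmenting path remains in the residual graph.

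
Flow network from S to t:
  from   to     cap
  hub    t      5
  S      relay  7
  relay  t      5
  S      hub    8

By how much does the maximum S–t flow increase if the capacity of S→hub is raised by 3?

Original max flow = 10.
Edge S→hub does not cross the min cut (source side {S, hub, relay}), so extra capacity there cannot help.
New max flow = 10. Increase = 0.

0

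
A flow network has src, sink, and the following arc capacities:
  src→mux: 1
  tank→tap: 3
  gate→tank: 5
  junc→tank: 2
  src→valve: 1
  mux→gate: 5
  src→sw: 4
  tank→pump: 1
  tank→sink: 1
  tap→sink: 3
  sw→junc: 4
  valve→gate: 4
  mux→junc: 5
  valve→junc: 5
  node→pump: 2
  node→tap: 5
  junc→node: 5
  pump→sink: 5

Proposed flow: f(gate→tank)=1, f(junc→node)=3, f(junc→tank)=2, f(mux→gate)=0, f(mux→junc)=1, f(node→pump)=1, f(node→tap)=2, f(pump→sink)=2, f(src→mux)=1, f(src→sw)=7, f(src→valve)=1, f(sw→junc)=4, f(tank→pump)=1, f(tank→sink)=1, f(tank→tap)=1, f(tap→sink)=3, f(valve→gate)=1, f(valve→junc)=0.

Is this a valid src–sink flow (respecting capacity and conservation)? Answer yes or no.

No

Capacity violated on src→sw: flow 7 > capacity 4.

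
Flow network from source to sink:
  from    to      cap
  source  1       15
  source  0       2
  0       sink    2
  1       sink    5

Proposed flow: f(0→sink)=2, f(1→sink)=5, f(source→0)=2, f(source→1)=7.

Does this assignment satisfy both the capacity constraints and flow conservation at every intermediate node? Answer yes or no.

Conservation fails at 1: inflow 7 ≠ outflow 5.

No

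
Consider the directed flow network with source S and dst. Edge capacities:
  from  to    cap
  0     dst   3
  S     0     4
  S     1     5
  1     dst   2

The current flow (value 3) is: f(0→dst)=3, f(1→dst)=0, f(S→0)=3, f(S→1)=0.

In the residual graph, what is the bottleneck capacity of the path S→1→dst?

2

Residual capacities along the path: S→1: 5, 1→dst: 2.
Minimum is 2.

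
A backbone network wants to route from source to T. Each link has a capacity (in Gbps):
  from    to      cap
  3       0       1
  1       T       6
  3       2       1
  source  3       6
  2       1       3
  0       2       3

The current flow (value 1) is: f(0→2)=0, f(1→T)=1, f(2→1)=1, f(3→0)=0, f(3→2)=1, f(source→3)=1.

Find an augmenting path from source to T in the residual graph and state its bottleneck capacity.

source→3→0→2→1→T, bottleneck 1

Residual along source→3→0→2→1→T: source→3: 5, 3→0: 1, 0→2: 3, 2→1: 2, 1→T: 5.
Bottleneck = min = 1.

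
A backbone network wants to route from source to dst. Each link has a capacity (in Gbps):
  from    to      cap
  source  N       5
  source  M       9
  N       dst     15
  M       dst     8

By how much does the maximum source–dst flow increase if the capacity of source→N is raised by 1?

Original max flow = 13.
After raising cap(source→N), augmenting paths through that edge carry 1 more unit.
New max flow = 14. Increase = 1.

1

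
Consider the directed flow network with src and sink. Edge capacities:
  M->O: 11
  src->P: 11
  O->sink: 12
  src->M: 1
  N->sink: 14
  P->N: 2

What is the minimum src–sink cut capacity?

Max flow = 3 (via 2 augmenting paths).
In the residual at optimum, the set reachable from src is {P, src}.
Cut edges: P->N (cap 2), src->M (cap 1). Sum = 3.

3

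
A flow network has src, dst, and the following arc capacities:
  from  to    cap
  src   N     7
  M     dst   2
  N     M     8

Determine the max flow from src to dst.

Augment src→N→M→dst: bottleneck 2. Total 2.
No augmenting path remains in the residual graph.

2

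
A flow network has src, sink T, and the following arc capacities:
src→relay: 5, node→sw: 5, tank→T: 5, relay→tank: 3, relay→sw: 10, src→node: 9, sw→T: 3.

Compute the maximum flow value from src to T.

6

Augment src→node→sw→T: bottleneck 3. Total 3.
Augment src→relay→tank→T: bottleneck 3. Total 6.
No augmenting path remains in the residual graph.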